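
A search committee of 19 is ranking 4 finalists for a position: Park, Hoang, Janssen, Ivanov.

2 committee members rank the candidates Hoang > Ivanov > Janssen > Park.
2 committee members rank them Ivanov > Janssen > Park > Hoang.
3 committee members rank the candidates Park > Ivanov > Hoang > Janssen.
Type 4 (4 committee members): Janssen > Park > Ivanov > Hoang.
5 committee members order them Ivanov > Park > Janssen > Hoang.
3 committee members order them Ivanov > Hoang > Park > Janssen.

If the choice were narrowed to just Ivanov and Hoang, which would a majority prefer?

Ballots ranking Ivanov above Hoang: 2 + 3 + 4 + 5 + 3 = 17.
Ballots ranking Hoang above Ivanov: 19 − 17 = 2.
Ivanov wins the head-to-head 17–2.

Ivanov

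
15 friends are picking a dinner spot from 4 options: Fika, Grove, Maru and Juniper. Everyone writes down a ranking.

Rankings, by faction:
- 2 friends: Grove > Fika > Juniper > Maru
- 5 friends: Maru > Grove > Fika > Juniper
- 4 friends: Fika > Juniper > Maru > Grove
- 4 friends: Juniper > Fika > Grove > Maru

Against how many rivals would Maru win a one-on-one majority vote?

Maru against each rival (15 friends):
Maru vs Fika: Fika wins 10–5.
Maru vs Grove: Maru, 9–6.
Maru vs Juniper: Juniper wins 10–5.
Maru beats Grove; loses to Fika, Juniper — 1 pairwise win.

1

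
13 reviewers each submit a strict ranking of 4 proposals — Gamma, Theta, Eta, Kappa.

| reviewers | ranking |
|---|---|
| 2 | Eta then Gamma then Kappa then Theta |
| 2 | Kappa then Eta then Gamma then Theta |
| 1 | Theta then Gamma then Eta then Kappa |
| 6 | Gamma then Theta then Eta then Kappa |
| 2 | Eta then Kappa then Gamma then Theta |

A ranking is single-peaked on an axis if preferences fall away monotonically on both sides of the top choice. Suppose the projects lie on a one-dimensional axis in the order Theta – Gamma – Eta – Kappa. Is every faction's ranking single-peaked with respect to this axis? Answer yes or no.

Axis positions: Theta=1, Gamma=2, Eta=3, Kappa=4.
Faction 1 (peak Eta at position 3): ranking walks positions 3-2-4-1, expanding outward from the peak — single-peaked.
Faction 2 (peak Kappa at position 4): ranking walks positions 4-3-2-1, expanding outward from the peak — single-peaked.
Faction 3 (peak Theta at position 1): ranking walks positions 1-2-3-4, expanding outward from the peak — single-peaked.
Faction 4 (peak Gamma at position 2): ranking walks positions 2-1-3-4, expanding outward from the peak — single-peaked.
Faction 5 (peak Eta at position 3): ranking walks positions 3-4-2-1, expanding outward from the peak — single-peaked.
Every ranking is single-peaked on this axis.

yes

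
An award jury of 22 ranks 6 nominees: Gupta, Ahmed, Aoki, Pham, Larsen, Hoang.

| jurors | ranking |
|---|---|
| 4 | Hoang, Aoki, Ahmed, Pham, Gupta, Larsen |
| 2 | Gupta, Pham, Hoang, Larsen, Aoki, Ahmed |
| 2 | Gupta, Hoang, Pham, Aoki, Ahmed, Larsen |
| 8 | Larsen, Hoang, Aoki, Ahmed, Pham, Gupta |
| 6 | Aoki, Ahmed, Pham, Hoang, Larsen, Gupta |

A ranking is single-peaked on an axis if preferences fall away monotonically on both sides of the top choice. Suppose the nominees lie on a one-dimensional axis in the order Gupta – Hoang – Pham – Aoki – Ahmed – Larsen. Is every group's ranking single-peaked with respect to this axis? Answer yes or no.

Axis positions: Gupta=1, Hoang=2, Pham=3, Aoki=4, Ahmed=5, Larsen=6.
Group 1: ranking walks positions 2-4-5-3-1-6; Aoki is ranked above Pham even though Pham lies between Aoki and the peak Hoang on the axis — preferences dip and rise again. Not single-peaked.
Group 2: ranking walks positions 1-3-2-6-4-5; Pham is ranked above Hoang even though Hoang lies between Pham and the peak Gupta on the axis — preferences dip and rise again. Not single-peaked.
Group 3 (peak Gupta at position 1): ranking walks positions 1-2-3-4-5-6, expanding outward from the peak — single-peaked.
Group 4: ranking walks positions 6-2-4-5-3-1; Hoang is ranked above Ahmed even though Ahmed lies between Hoang and the peak Larsen on the axis — preferences dip and rise again. Not single-peaked.
Group 5 (peak Aoki at position 4): ranking walks positions 4-5-3-2-6-1, expanding outward from the peak — single-peaked.
Group 1 violates single-peakedness, so the profile is not single-peaked on this axis.

no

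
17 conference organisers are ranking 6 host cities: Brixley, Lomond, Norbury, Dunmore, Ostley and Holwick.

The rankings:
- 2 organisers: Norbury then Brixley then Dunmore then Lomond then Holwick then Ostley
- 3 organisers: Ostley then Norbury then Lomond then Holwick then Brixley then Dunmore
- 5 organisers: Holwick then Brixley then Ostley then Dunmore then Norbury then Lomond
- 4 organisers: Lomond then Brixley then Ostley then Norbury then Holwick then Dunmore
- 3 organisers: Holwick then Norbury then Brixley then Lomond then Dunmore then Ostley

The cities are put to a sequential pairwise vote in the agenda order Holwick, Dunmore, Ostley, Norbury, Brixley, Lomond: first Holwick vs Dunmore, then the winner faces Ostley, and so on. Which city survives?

Round 1: Holwick vs Dunmore — 15–2, Holwick advances.
Round 2: Holwick vs Ostley — 10–7, Holwick advances.
Round 3: Holwick vs Norbury — 8–9, Norbury advances.
Round 4: Norbury vs Brixley — 8–9, Brixley advances.
Round 5: Brixley vs Lomond — 10–7, Brixley advances.
Brixley survives the agenda.

Brixley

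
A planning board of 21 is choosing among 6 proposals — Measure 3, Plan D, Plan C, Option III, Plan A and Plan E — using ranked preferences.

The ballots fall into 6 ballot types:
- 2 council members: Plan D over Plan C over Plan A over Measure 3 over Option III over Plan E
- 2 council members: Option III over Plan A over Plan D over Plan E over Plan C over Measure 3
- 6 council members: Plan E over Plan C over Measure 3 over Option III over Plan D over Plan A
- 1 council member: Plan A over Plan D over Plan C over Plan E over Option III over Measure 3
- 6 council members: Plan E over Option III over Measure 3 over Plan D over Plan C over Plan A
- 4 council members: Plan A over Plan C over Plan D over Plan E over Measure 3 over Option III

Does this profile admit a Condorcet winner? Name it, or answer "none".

Pairwise majorities:
Measure 3 vs Plan D: 12 to 9, Measure 3.
Measure 3 vs Plan C: 6 to 15, Plan C.
Measure 3 vs Option III: Measure 3 preferred on 2+6+4 = 12 ballots; Measure 3 wins 12–9.
Measure 3 vs Plan A: Measure 3 preferred on 6+6 = 12 ballots; Measure 3 wins 12–9.
Measure 3 vs Plan E: Measure 3 preferred on 2 ballots; Plan E wins 19–2.
Plan D vs Plan C: Plan D preferred on 2+2+1+6 = 11 ballots; Plan D wins 11–10.
Plan D vs Option III: 2+1+4 = 7 for Plan D, 14 for Option III — Option III by 14–7.
Plan D vs Plan A: 14 to 7, Plan D.
Plan D vs Plan E: 2+2+1+4 = 9 for Plan D, 12 for Plan E — Plan E by 12–9.
Plan C vs Option III: 13 to 8, Plan C.
Plan C vs Plan A: 14 to 7, Plan C.
Plan C vs Plan E: 7 to 14, Plan E.
Option III vs Plan A: Option III is ranked higher on 2+6+6 = 14 ballots, Plan A on 7. Option III wins 14–7.
Option III vs Plan E: 4 to 17, Plan E.
Plan A vs Plan E: Plan A preferred on 2+2+1+4 = 9 ballots; Plan E wins 12–9.
Plan E wins every pairwise contest, so Plan E is the Condorcet winner.

Plan E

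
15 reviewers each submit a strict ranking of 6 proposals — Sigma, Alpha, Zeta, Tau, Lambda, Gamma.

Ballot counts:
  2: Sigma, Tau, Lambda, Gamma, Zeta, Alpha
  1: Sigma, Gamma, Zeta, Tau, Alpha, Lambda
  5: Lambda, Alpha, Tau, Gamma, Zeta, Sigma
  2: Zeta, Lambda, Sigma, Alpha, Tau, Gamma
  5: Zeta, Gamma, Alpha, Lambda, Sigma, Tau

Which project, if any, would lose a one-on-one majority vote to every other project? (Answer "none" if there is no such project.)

Head-to-head results (15 reviewers):
Sigma vs Alpha: Sigma preferred on 2+1+2 = 5 ballots; Alpha wins 10–5.
Sigma vs Zeta: Sigma preferred on 2+1 = 3 ballots; Zeta wins 12–3.
Sigma–Tau: Sigma 10–5.
Sigma vs Lambda: Sigma preferred on 2+1 = 3 ballots; Lambda wins 12–3.
Sigma vs Gamma: 5 to 10, Gamma.
Alpha vs Zeta: Zeta wins 10–5.
Alpha vs Tau: Alpha, 12–3.
Alpha vs Lambda: Lambda wins 9–6.
Alpha vs Gamma: 7 to 8, Gamma.
Zeta vs Tau: Zeta, 8–7.
Zeta–Lambda: Zeta 8–7.
Zeta vs Gamma: Gamma, 8–7.
Tau vs Lambda: Lambda wins 12–3.
Tau vs Gamma: 9 to 6, Tau.
Lambda–Gamma: Lambda 9–6.
No project is winless: Sigma beats Tau; Alpha beats Sigma; Zeta beats Sigma; Tau beats Gamma; Lambda beats Sigma; Gamma beats Sigma. There is no Condorcet loser.

none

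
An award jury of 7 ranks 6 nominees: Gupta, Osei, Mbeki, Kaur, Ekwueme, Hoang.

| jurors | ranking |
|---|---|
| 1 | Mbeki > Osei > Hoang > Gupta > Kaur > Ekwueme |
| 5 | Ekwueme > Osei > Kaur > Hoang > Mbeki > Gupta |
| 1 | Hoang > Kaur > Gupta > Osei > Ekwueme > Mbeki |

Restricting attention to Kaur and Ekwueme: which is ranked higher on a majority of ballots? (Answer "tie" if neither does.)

Ballots ranking Kaur above Ekwueme: 1 + 1 = 2.
Ballots ranking Ekwueme above Kaur: 7 − 2 = 5.
Ekwueme wins the head-to-head 5–2.

Ekwueme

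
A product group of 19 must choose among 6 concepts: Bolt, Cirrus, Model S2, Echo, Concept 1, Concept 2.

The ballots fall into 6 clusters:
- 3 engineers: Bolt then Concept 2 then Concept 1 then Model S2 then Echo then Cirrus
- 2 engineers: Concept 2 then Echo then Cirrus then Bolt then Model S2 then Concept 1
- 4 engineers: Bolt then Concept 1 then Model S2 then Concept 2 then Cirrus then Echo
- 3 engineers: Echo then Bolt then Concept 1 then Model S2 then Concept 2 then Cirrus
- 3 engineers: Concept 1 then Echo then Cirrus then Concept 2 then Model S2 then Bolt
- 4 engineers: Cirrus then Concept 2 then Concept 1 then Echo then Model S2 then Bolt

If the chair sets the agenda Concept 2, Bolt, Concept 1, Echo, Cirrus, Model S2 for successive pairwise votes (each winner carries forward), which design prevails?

Round 1: Concept 2 vs Bolt — 9–10, Bolt advances.
Round 2: Bolt vs Concept 1 — 12–7, Bolt advances.
Round 3: Bolt vs Echo — 7–12, Echo advances.
Round 4: Echo vs Cirrus — 11–8, Echo advances.
Round 5: Echo vs Model S2 — 12–7, Echo advances.
Echo survives the agenda.

Echo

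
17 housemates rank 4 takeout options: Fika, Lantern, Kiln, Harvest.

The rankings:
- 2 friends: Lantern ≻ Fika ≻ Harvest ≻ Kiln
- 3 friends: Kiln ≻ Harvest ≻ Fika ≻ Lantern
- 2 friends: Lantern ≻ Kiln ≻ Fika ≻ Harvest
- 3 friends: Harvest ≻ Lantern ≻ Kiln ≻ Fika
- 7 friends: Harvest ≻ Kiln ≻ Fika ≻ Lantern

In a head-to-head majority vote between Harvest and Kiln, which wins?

Harvest

Ballots ranking Harvest above Kiln: 2 + 3 + 7 = 12.
Ballots ranking Kiln above Harvest: 17 − 12 = 5.
Harvest wins the head-to-head 12–5.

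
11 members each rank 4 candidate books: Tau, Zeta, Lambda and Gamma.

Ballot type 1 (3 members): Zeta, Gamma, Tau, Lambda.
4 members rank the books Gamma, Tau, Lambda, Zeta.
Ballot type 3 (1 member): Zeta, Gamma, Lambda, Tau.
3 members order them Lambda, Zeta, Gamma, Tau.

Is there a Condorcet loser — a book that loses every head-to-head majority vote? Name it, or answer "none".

none

Head-to-head results (11 members):
Tau–Zeta: Zeta 7–4.
Tau vs Lambda: Tau wins 7–4.
Tau vs Gamma: Gamma wins 11–0.
Zeta vs Lambda: 3+1 = 4 for Zeta, 7 for Lambda — Lambda by 7–4.
Zeta vs Gamma: 7 to 4, Zeta.
Lambda–Gamma: Gamma 8–3.
Each book has at least one pairwise win (Tau beats Lambda; Zeta beats Tau; Lambda beats Zeta; Gamma beats Tau) — no Condorcet loser.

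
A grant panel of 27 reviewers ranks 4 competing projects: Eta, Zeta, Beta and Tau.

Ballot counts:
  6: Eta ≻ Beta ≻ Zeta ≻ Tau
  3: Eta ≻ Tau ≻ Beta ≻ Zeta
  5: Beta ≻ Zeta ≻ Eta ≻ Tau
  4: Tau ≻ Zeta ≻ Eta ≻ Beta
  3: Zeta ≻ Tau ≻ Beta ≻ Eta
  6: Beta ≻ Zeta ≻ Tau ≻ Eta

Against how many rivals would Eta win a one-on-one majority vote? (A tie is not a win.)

Eta against each rival (27 reviewers):
Eta vs Zeta: 9 to 18, Zeta.
Eta vs Beta: Beta wins 14–13.
Eta–Tau: Eta 14–13.
Eta beats Tau; loses to Zeta, Beta — 1 pairwise win.

1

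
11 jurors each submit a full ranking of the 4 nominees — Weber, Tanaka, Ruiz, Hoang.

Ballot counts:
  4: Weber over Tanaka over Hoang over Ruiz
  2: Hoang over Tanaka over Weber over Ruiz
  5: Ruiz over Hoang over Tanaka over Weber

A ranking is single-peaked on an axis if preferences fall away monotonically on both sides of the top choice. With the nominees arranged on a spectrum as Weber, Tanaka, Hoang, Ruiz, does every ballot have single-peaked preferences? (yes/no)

yes

Axis positions: Weber=1, Tanaka=2, Hoang=3, Ruiz=4.
Ballot type 1 (peak Weber at position 1): ranking walks positions 1-2-3-4, expanding outward from the peak — single-peaked.
Ballot type 2 (peak Hoang at position 3): ranking walks positions 3-2-1-4, expanding outward from the peak — single-peaked.
Ballot type 3 (peak Ruiz at position 4): ranking walks positions 4-3-2-1, expanding outward from the peak — single-peaked.
Every ranking is single-peaked on this axis.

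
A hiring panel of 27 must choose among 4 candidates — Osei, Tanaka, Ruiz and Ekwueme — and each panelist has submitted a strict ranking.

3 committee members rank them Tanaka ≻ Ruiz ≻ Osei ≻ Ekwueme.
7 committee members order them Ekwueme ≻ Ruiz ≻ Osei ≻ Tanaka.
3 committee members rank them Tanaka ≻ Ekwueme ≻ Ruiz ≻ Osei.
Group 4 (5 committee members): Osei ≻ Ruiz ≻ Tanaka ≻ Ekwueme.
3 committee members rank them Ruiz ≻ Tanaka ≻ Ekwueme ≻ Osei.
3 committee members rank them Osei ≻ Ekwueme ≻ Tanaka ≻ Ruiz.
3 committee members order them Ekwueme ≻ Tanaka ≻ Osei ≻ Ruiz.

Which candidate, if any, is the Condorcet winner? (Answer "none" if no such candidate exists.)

none

Pairwise majorities:
Osei vs Tanaka: Osei wins 15–12.
Osei–Ruiz: Ruiz 16–11.
Osei–Ekwueme: Ekwueme 16–11.
Tanaka vs Ruiz: Ruiz, 15–12.
Tanaka vs Ekwueme: Tanaka, 14–13.
Ruiz vs Ekwueme: Ekwueme, 16–11.
No candidate is unbeaten: Osei loses to Ruiz; Tanaka loses to Osei; Ruiz loses to Ekwueme; Ekwueme loses to Tanaka. In particular Osei beats Tanaka beats Ekwueme beats Osei is a majority cycle — no Condorcet winner exists.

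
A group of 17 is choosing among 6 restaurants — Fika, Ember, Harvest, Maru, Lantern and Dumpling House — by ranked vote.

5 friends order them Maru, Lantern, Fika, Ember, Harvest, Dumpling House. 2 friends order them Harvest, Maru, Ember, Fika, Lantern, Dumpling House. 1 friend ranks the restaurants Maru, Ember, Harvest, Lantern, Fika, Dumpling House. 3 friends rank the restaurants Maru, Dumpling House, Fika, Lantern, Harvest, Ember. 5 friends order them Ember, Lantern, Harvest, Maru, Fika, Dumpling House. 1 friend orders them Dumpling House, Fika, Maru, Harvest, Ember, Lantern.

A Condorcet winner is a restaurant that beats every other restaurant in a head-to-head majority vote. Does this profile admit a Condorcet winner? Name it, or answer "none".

Maru

Pairwise majorities:
Fika vs Ember: 5+3+1 = 9 for Fika, 8 for Ember — Fika by 9–8.
Fika vs Harvest: Fika preferred on 5+3+1 = 9 ballots; Fika wins 9–8.
Fika vs Maru: 1 for Fika, 16 for Maru — Maru by 16–1.
Fika vs Lantern: 6 to 11, Lantern.
Fika vs Dumpling House: 13 to 4, Fika.
Ember vs Harvest: Ember is ranked higher on 5+1+5 = 11 ballots, Harvest on 6. Ember wins 11–6.
Ember vs Maru: 5 for Ember, 12 for Maru — Maru by 12–5.
Ember vs Lantern: Ember preferred on 2+1+5+1 = 9 ballots; Ember wins 9–8.
Ember vs Dumpling House: 13 to 4, Ember.
Harvest vs Maru: Harvest is ranked higher on 2+5 = 7 ballots, Maru on 10. Maru wins 10–7.
Harvest vs Lantern: 2+1+1 = 4 for Harvest, 13 for Lantern — Lantern by 13–4.
Harvest vs Dumpling House: 5+2+1+5 = 13 for Harvest, 4 for Dumpling House — Harvest by 13–4.
Maru vs Lantern: Maru preferred on 5+2+1+3+1 = 12 ballots; Maru wins 12–5.
Maru vs Dumpling House: Maru is ranked higher on 5+2+1+3+5 = 16 ballots, Dumpling House on 1. Maru wins 16–1.
Lantern vs Dumpling House: Lantern preferred on 5+2+1+5 = 13 ballots; Lantern wins 13–4.
Maru beats each of Fika, Ember, Harvest, Lantern, Dumpling House — Maru is the Condorcet winner.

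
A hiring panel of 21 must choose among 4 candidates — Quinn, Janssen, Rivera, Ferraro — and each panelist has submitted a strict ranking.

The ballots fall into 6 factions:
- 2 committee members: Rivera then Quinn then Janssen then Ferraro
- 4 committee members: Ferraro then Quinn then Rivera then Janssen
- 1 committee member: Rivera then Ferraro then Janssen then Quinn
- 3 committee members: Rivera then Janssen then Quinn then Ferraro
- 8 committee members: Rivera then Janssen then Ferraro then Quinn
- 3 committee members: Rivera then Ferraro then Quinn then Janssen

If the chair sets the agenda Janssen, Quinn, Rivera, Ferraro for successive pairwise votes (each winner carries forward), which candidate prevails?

Rivera

Round 1: Janssen vs Quinn — 12–9, Janssen advances.
Round 2: Janssen vs Rivera — 0–21, Rivera advances.
Round 3: Rivera vs Ferraro — 17–4, Rivera advances.
The agenda winner is Rivera.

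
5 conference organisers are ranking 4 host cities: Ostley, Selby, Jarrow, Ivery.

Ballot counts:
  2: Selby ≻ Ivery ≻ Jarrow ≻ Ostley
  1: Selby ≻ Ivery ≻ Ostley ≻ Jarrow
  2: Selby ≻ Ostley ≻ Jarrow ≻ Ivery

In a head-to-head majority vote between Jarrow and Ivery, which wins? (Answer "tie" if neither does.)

Ballots ranking Jarrow above Ivery: 2.
Ballots ranking Ivery above Jarrow: 5 − 2 = 3.
Ivery wins the head-to-head 3–2.

Ivery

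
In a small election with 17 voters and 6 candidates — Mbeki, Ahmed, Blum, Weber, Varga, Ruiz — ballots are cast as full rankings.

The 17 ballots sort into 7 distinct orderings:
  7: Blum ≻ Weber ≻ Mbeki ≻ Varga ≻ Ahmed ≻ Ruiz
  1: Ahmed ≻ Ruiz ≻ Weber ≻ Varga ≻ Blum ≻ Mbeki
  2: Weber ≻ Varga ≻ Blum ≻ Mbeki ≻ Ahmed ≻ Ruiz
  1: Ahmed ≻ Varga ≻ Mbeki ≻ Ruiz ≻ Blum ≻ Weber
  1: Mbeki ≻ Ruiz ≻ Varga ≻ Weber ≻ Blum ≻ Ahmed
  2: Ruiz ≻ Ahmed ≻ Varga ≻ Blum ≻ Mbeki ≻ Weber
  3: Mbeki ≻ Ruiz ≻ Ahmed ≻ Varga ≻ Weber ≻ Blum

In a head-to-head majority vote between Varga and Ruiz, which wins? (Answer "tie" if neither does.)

Ballots ranking Varga above Ruiz: 7 + 2 + 1 = 10.
Ballots ranking Ruiz above Varga: 17 − 10 = 7.
Varga wins the head-to-head 10–7.

Varga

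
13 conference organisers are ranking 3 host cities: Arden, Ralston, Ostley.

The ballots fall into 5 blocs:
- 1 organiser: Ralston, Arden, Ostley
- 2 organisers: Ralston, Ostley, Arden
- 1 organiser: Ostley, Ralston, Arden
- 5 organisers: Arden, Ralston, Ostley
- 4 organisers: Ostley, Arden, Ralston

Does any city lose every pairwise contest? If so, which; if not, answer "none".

Head-to-head results (13 organisers):
Arden vs Ralston: 5+4 = 9 for Arden, 4 for Ralston — Arden by 9–4.
Arden vs Ostley: Arden is ranked higher on 1+5 = 6 ballots, Ostley on 7. Ostley wins 7–6.
Ralston vs Ostley: 8 to 5, Ralston.
Every city wins at least one matchup (Arden beats Ralston; Ralston beats Ostley; Ostley beats Arden), so there is no Condorcet loser.

none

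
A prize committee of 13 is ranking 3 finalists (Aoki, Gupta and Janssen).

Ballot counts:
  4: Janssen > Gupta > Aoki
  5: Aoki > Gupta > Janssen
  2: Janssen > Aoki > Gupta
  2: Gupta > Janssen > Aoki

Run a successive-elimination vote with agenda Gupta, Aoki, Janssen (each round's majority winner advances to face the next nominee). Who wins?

Janssen

Round 1: Gupta vs Aoki — 6–7, Aoki advances.
Round 2: Aoki vs Janssen — 5–8, Janssen advances.
The agenda winner is Janssen.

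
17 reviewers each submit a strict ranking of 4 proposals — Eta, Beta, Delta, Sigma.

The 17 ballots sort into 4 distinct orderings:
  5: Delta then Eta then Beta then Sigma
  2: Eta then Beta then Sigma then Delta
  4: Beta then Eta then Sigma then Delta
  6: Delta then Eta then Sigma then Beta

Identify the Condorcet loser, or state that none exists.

Pairwise majorities:
Eta vs Beta: Eta, 13–4.
Eta vs Delta: Delta wins 11–6.
Eta vs Sigma: 17 to 0, Eta.
Beta vs Delta: Delta, 11–6.
Beta vs Sigma: 5+2+4 = 11 for Beta, 6 for Sigma — Beta by 11–6.
Delta vs Sigma: 5+6 = 11 for Delta, 6 for Sigma — Delta by 11–6.
Only Sigma has no wins; Sigma is the Condorcet loser.

Sigma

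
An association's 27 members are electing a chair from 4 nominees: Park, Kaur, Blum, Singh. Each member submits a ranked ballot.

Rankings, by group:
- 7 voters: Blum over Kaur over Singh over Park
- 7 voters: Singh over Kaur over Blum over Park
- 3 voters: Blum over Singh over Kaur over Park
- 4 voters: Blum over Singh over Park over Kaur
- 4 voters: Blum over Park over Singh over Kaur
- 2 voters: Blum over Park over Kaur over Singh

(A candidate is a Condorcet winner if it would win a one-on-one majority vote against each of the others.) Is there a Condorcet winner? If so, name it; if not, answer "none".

Blum

Head-to-head results (27 voters):
Park vs Kaur: 4+4+2 = 10 for Park, 17 for Kaur — Kaur by 17–10.
Park vs Blum: 0 to 27, Blum.
Park vs Singh: Park preferred on 4+2 = 6 ballots; Singh wins 21–6.
Kaur vs Blum: Kaur preferred on 7 ballots; Blum wins 20–7.
Kaur vs Singh: 9 to 18, Singh.
Blum vs Singh: Blum preferred on 7+3+4+4+2 = 20 ballots; Blum wins 20–7.
Blum defeats every rival head-to-head and is the Condorcet winner.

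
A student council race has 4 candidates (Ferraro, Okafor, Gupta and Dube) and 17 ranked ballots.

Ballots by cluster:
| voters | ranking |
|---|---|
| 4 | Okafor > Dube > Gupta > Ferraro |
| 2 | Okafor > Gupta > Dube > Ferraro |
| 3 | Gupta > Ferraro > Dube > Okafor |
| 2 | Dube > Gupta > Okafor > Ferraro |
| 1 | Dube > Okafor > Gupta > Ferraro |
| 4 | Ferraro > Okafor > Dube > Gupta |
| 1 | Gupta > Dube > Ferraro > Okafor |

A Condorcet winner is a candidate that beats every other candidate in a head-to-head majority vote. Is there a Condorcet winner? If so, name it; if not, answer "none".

Okafor

Pairwise majorities:
Ferraro–Okafor: Okafor 9–8.
Ferraro vs Gupta: Ferraro is ranked higher on 4 ballots, Gupta on 13. Gupta wins 13–4.
Ferraro vs Dube: Ferraro preferred on 3+4 = 7 ballots; Dube wins 10–7.
Okafor vs Gupta: Okafor is ranked higher on 4+2+1+4 = 11 ballots, Gupta on 6. Okafor wins 11–6.
Okafor vs Dube: 4+2+4 = 10 for Okafor, 7 for Dube — Okafor by 10–7.
Gupta vs Dube: Dube wins 11–6.
Okafor beats each of Ferraro, Gupta, Dube — Okafor is the Condorcet winner.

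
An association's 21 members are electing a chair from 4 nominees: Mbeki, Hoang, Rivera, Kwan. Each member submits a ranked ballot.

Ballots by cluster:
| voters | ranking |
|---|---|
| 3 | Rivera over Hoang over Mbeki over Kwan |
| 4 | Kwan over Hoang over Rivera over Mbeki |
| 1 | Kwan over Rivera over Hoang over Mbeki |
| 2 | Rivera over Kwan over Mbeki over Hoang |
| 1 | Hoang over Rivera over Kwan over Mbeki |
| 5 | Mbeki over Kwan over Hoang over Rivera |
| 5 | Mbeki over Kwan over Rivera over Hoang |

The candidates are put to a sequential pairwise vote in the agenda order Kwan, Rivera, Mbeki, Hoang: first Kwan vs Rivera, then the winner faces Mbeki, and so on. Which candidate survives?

Round 1: Kwan vs Rivera — 15–6, Kwan advances.
Round 2: Kwan vs Mbeki — 8–13, Mbeki advances.
Round 3: Mbeki vs Hoang — 12–9, Mbeki advances.
Mbeki survives the agenda.

Mbeki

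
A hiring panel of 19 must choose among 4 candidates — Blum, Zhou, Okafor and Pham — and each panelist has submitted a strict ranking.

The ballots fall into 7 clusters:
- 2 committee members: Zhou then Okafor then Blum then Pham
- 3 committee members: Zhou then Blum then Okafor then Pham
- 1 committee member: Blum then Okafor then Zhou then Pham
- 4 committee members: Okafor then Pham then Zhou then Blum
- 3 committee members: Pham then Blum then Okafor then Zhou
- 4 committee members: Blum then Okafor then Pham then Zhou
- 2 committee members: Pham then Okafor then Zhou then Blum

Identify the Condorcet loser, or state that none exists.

Head-to-head results (19 committee members):
Blum vs Zhou: Zhou wins 11–8.
Blum vs Okafor: Blum, 11–8.
Blum vs Pham: 2+3+1+4 = 10 for Blum, 9 for Pham — Blum by 10–9.
Zhou vs Okafor: Okafor wins 14–5.
Zhou vs Pham: Zhou is ranked higher on 2+3+1 = 6 ballots, Pham on 13. Pham wins 13–6.
Okafor vs Pham: Okafor wins 14–5.
Each candidate has at least one pairwise win (Blum beats Okafor; Zhou beats Blum; Okafor beats Zhou; Pham beats Zhou) — no Condorcet loser.

none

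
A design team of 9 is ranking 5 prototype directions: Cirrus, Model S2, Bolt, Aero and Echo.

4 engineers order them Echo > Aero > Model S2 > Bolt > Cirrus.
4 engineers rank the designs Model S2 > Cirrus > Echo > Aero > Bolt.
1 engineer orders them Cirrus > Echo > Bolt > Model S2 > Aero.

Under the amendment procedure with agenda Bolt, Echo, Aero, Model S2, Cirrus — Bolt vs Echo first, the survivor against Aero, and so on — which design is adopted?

Cirrus

Round 1: Bolt vs Echo — 0–9, Echo advances.
Round 2: Echo vs Aero — 9–0, Echo advances.
Round 3: Echo vs Model S2 — 5–4, Echo advances.
Round 4: Echo vs Cirrus — 4–5, Cirrus advances.
Cirrus survives the agenda.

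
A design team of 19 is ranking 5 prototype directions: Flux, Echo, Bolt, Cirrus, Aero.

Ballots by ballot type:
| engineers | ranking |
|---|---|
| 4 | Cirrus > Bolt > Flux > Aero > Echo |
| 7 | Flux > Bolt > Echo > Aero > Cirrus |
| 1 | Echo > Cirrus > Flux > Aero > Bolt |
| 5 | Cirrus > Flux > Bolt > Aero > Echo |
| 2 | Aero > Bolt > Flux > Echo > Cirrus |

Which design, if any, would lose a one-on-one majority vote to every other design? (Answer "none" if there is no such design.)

Pairwise majorities:
Flux vs Echo: 18 to 1, Flux.
Flux vs Bolt: 13 to 6, Flux.
Flux vs Cirrus: Cirrus, 10–9.
Flux vs Aero: 4+7+1+5 = 17 for Flux, 2 for Aero — Flux by 17–2.
Echo vs Bolt: 1 for Echo, 18 for Bolt — Bolt by 18–1.
Echo vs Cirrus: Echo is ranked higher on 7+1+2 = 10 ballots, Cirrus on 9. Echo wins 10–9.
Echo vs Aero: Aero, 11–8.
Bolt vs Cirrus: Bolt is ranked higher on 7+2 = 9 ballots, Cirrus on 10. Cirrus wins 10–9.
Bolt vs Aero: Bolt wins 16–3.
Cirrus vs Aero: 4+1+5 = 10 for Cirrus, 9 for Aero — Cirrus by 10–9.
Each design has at least one pairwise win (Flux beats Echo; Echo beats Cirrus; Bolt beats Echo; Cirrus beats Flux; Aero beats Echo) — no Condorcet loser.

none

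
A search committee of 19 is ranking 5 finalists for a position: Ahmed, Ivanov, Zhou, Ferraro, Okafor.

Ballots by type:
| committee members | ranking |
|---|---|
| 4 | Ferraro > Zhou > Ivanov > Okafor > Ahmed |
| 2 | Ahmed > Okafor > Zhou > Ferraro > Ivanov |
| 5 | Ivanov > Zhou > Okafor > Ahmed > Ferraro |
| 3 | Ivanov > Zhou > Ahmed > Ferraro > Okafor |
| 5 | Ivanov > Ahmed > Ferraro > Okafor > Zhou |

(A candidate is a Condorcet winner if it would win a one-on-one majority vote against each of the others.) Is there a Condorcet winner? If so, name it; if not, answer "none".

Ivanov

Head-to-head results (19 committee members):
Ahmed vs Ivanov: Ivanov, 17–2.
Ahmed vs Zhou: Zhou, 12–7.
Ahmed vs Ferraro: Ahmed wins 15–4.
Ahmed–Okafor: Ahmed 10–9.
Ivanov–Zhou: Ivanov 13–6.
Ivanov vs Ferraro: Ivanov, 13–6.
Ivanov vs Okafor: Ivanov wins 17–2.
Zhou–Ferraro: Zhou 10–9.
Zhou vs Okafor: Zhou, 12–7.
Ferraro vs Okafor: Ferraro, 12–7.
Ivanov beats each of Ahmed, Zhou, Ferraro, Okafor — Ivanov is the Condorcet winner.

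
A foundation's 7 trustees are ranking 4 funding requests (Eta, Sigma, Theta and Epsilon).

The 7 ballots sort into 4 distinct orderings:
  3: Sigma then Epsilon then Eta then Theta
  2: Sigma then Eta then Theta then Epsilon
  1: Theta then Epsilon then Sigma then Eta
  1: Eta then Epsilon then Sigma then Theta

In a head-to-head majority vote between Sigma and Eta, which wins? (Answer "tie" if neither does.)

Ballots ranking Sigma above Eta: 3 + 2 + 1 = 6.
Ballots ranking Eta above Sigma: 7 − 6 = 1.
Sigma wins the head-to-head 6–1.

Sigma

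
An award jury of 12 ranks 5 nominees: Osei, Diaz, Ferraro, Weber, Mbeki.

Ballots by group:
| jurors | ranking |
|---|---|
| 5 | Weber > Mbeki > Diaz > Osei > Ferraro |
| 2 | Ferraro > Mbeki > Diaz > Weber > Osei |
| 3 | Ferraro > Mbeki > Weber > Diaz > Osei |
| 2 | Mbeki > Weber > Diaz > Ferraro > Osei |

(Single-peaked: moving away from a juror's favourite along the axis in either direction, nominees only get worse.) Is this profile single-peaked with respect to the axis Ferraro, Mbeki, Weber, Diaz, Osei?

no

Axis positions: Ferraro=1, Mbeki=2, Weber=3, Diaz=4, Osei=5.
Group 1 (peak Weber at position 3): ranking walks positions 3-2-4-5-1, expanding outward from the peak — single-peaked.
Group 2: ranking walks positions 1-2-4-3-5; Diaz is ranked above Weber even though Weber lies between Diaz and the peak Ferraro on the axis — preferences dip and rise again. Not single-peaked.
Group 3 (peak Ferraro at position 1): ranking walks positions 1-2-3-4-5, expanding outward from the peak — single-peaked.
Group 4 (peak Mbeki at position 2): ranking walks positions 2-3-4-1-5, expanding outward from the peak — single-peaked.
Group 2 violates single-peakedness, so the profile is not single-peaked on this axis.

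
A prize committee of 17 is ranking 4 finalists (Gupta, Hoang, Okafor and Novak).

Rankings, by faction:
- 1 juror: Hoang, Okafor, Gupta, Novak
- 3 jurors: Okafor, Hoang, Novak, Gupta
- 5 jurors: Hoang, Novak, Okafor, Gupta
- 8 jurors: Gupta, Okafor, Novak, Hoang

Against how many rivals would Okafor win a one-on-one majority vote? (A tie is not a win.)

Okafor against each rival (17 jurors):
Okafor vs Gupta: Okafor, 9–8.
Okafor vs Hoang: Okafor is ranked higher on 3+8 = 11 ballots, Hoang on 6. Okafor wins 11–6.
Okafor vs Novak: Okafor is ranked higher on 1+3+8 = 12 ballots, Novak on 5. Okafor wins 12–5.
Okafor beats Gupta, Hoang, Novak — 3 pairwise wins.

3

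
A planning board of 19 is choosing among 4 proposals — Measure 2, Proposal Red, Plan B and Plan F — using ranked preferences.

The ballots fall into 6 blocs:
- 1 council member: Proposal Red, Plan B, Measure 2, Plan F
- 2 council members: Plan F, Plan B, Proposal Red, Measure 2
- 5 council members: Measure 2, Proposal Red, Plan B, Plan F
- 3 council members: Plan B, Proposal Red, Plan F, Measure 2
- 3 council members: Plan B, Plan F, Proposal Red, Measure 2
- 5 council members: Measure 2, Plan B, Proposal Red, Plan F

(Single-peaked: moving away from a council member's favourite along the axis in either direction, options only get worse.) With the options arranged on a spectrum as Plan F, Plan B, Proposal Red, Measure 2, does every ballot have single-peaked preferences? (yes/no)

no

Axis positions: Plan F=1, Plan B=2, Proposal Red=3, Measure 2=4.
Bloc 1 (peak Proposal Red at position 3): ranking walks positions 3-2-4-1, expanding outward from the peak — single-peaked.
Bloc 2 (peak Plan F at position 1): ranking walks positions 1-2-3-4, expanding outward from the peak — single-peaked.
Bloc 3 (peak Measure 2 at position 4): ranking walks positions 4-3-2-1, expanding outward from the peak — single-peaked.
Bloc 4 (peak Plan B at position 2): ranking walks positions 2-3-1-4, expanding outward from the peak — single-peaked.
Bloc 5 (peak Plan B at position 2): ranking walks positions 2-1-3-4, expanding outward from the peak — single-peaked.
Bloc 6: ranking walks positions 4-2-3-1; Plan B is ranked above Proposal Red even though Proposal Red lies between Plan B and the peak Measure 2 on the axis — preferences dip and rise again. Not single-peaked.
Bloc 6 violates single-peakedness, so the profile is not single-peaked on this axis.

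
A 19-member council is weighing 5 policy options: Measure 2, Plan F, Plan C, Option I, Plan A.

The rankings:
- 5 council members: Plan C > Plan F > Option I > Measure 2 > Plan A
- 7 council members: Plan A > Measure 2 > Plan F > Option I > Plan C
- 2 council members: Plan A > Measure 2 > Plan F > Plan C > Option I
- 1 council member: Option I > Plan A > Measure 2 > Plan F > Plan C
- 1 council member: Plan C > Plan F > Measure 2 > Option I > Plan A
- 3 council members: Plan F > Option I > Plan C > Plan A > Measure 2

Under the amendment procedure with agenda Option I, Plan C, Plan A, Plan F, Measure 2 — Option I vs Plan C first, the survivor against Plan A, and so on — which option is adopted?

Measure 2

Round 1: Option I vs Plan C — 11–8, Option I advances.
Round 2: Option I vs Plan A — 10–9, Option I advances.
Round 3: Option I vs Plan F — 1–18, Plan F advances.
Round 4: Plan F vs Measure 2 — 9–10, Measure 2 advances.
Measure 2 survives the agenda.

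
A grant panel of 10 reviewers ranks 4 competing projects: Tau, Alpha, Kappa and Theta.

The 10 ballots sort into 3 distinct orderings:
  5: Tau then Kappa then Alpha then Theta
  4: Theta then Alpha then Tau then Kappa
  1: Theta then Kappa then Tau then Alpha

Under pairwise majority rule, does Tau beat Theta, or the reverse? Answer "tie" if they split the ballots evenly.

Ballots ranking Tau above Theta: 5.
Ballots ranking Theta above Tau: 10 − 5 = 5.
5–5: the pair ties.

tie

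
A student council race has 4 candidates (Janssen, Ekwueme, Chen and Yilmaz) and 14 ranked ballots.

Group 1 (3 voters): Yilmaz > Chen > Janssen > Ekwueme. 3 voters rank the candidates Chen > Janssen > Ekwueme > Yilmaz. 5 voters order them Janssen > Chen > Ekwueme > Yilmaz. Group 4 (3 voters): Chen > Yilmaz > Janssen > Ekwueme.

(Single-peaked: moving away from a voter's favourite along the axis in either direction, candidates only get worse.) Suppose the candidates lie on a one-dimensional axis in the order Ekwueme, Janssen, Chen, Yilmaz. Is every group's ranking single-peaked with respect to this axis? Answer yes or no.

Axis positions: Ekwueme=1, Janssen=2, Chen=3, Yilmaz=4.
Group 1 (peak Yilmaz at position 4): ranking walks positions 4-3-2-1, expanding outward from the peak — single-peaked.
Group 2 (peak Chen at position 3): ranking walks positions 3-2-1-4, expanding outward from the peak — single-peaked.
Group 3 (peak Janssen at position 2): ranking walks positions 2-3-1-4, expanding outward from the peak — single-peaked.
Group 4 (peak Chen at position 3): ranking walks positions 3-4-2-1, expanding outward from the peak — single-peaked.
Every ranking is single-peaked on this axis.

yes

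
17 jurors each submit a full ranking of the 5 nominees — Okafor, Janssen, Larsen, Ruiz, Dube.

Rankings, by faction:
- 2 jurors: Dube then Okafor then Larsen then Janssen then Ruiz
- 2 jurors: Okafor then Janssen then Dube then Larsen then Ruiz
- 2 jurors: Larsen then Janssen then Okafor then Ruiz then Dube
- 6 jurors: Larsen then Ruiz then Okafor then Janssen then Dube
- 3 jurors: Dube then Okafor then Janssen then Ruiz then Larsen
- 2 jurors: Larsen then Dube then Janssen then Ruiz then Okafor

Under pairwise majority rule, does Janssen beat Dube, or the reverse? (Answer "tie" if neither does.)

Janssen

Ballots ranking Janssen above Dube: 2 + 2 + 6 = 10.
Ballots ranking Dube above Janssen: 17 − 10 = 7.
Janssen wins the head-to-head 10–7.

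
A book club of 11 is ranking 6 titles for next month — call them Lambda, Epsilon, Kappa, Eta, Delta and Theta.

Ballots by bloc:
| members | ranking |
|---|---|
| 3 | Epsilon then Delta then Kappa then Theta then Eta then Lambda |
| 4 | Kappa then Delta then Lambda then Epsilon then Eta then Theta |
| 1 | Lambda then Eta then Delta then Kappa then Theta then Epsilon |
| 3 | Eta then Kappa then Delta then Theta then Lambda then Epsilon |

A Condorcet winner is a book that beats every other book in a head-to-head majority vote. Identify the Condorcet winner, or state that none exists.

Head-to-head results (11 members):
Lambda vs Epsilon: Lambda is ranked higher on 4+1+3 = 8 ballots, Epsilon on 3. Lambda wins 8–3.
Lambda vs Kappa: Lambda preferred on 1 ballot; Kappa wins 10–1.
Lambda vs Eta: Lambda preferred on 4+1 = 5 ballots; Eta wins 6–5.
Lambda vs Delta: Lambda is ranked higher on 1 ballot, Delta on 10. Delta wins 10–1.
Lambda vs Theta: 4+1 = 5 for Lambda, 6 for Theta — Theta by 6–5.
Epsilon vs Kappa: 3 for Epsilon, 8 for Kappa — Kappa by 8–3.
Epsilon vs Eta: 3+4 = 7 for Epsilon, 4 for Eta — Epsilon by 7–4.
Epsilon vs Delta: 3 for Epsilon, 8 for Delta — Delta by 8–3.
Epsilon vs Theta: 7 to 4, Epsilon.
Kappa vs Eta: Kappa is ranked higher on 3+4 = 7 ballots, Eta on 4. Kappa wins 7–4.
Kappa vs Delta: 4+3 = 7 for Kappa, 4 for Delta — Kappa by 7–4.
Kappa vs Theta: Kappa is ranked higher on 3+4+1+3 = 11 ballots, Theta on 0. Kappa wins 11–0.
Eta vs Delta: 1+3 = 4 for Eta, 7 for Delta — Delta by 7–4.
Eta vs Theta: 8 to 3, Eta.
Delta vs Theta: 11 to 0, Delta.
Kappa defeats every rival head-to-head and is the Condorcet winner.

Kappa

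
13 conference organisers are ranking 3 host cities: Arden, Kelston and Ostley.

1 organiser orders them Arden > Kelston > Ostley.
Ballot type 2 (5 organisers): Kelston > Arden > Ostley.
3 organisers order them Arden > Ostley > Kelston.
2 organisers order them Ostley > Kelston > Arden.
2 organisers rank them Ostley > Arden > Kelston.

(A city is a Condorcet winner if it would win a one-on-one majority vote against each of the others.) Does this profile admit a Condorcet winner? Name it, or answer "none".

none

Pairwise majorities:
Arden vs Kelston: Kelston, 7–6.
Arden–Ostley: Arden 9–4.
Kelston vs Ostley: Ostley, 7–6.
Every city loses at least once (Arden loses to Kelston; Kelston loses to Ostley; Ostley loses to Arden). The majority relation contains the cycle Arden > Ostley > Kelston > Arden, so there is no Condorcet winner.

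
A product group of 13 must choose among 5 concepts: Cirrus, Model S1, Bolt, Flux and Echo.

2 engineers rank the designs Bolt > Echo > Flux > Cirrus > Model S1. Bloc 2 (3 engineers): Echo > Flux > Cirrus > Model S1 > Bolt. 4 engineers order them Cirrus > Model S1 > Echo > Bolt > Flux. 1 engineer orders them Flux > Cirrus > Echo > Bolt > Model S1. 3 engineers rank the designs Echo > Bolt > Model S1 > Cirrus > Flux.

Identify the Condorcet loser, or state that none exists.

Flux

Pairwise majorities:
Cirrus vs Model S1: Cirrus, 10–3.
Cirrus vs Bolt: 3+4+1 = 8 for Cirrus, 5 for Bolt — Cirrus by 8–5.
Cirrus vs Flux: Cirrus preferred on 4+3 = 7 ballots; Cirrus wins 7–6.
Cirrus vs Echo: Cirrus preferred on 4+1 = 5 ballots; Echo wins 8–5.
Model S1 vs Bolt: Model S1 is ranked higher on 3+4 = 7 ballots, Bolt on 6. Model S1 wins 7–6.
Model S1 vs Flux: Model S1, 7–6.
Model S1 vs Echo: Model S1 preferred on 4 ballots; Echo wins 9–4.
Bolt vs Flux: Bolt, 9–4.
Bolt vs Echo: 2 to 11, Echo.
Flux vs Echo: Echo, 12–1.
Only Flux has no wins; Flux is the Condorcet loser.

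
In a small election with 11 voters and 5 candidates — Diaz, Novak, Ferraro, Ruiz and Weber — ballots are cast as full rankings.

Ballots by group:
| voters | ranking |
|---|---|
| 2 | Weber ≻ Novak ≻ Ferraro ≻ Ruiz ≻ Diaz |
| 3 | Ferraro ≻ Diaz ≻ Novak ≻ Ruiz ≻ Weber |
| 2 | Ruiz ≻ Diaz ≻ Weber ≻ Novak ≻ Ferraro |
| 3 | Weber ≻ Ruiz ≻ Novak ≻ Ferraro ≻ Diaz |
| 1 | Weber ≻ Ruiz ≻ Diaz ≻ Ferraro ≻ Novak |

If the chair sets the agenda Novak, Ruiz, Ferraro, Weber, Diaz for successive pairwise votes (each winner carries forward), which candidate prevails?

Round 1: Novak vs Ruiz — 5–6, Ruiz advances.
Round 2: Ruiz vs Ferraro — 6–5, Ruiz advances.
Round 3: Ruiz vs Weber — 5–6, Weber advances.
Round 4: Weber vs Diaz — 6–5, Weber advances.
Weber survives the agenda.

Weber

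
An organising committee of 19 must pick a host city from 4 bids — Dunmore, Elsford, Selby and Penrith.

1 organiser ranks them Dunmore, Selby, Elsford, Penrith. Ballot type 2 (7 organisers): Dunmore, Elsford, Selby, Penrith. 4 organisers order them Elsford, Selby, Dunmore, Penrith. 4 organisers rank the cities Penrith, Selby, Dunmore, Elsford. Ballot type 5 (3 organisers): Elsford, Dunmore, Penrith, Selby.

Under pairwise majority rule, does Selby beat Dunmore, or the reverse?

Ballots ranking Selby above Dunmore: 4 + 4 = 8.
Ballots ranking Dunmore above Selby: 19 − 8 = 11.
Dunmore wins the head-to-head 11–8.

Dunmore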